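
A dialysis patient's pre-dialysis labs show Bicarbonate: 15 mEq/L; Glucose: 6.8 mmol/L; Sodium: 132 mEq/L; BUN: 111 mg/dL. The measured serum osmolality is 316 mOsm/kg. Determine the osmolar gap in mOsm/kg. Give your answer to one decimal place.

Calculated osmolality = 2·Na + glucose + BUN/2.8
= 2·132 + 6.8 + 111/2.8
= 264 + 6.80 + 39.64
= 310.44 mOsm/kg ≈ 310.4 mOsm/kg
Osmolar gap = measured − calculated = 316 − 310.4 = 5.6 mOsm/kg

5.6 mOsm/kg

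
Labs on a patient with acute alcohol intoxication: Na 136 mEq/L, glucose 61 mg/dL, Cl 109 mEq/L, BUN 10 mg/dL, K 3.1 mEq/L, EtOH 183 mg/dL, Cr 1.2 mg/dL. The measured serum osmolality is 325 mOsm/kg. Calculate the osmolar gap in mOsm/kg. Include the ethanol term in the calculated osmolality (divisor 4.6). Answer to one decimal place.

Calculated osmolality = 2·Na + glucose/18 + BUN/2.8 + ethanol/4.6
= 2·136 + 61/18 + 10/2.8 + 183/4.6
= 272 + 3.39 + 3.57 + 39.78
= 318.74 mOsm/kg ≈ 318.7 mOsm/kg
Osmolar gap = measured − calculated = 325 − 318.7 = 6.3 mOsm/kg

6.3 mOsm/kg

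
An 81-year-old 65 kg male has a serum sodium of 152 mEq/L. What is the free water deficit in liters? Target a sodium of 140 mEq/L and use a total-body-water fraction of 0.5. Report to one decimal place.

2.8 L

TBW = 0.5 · 65 = 32.5 L
Free water deficit = TBW · (Na/140 − 1)
= 32.5 · (152/140 − 1)
= 32.5 · 0.0857
= 2.79 L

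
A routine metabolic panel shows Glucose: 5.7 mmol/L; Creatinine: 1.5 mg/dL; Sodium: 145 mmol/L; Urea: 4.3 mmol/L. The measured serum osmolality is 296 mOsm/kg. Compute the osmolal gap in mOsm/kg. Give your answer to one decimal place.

Calculated osmolality = 2·Na + glucose + urea
= 2·145 + 5.7 + 4.3
= 290 + 5.70 + 4.30
= 300 mOsm/kg ≈ 300.0 mOsm/kg
Osmolar gap = measured − calculated = 296 − 300.0 = -4.0 mOsm/kg

-4.0 mOsm/kg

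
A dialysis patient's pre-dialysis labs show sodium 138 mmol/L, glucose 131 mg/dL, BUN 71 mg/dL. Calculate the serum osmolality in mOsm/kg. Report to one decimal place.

308.6 mOsm/kg

Calculated osmolality = 2·Na + glucose/18 + BUN/2.8
= 2·138 + 131/18 + 71/2.8
= 276 + 7.28 + 25.36
= 308.64 mOsm/kg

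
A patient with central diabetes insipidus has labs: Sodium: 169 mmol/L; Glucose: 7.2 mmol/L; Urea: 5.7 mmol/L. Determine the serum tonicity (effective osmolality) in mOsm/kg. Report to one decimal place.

Effective osmolality excludes urea (freely permeant across cell membranes):
2·Na + glucose
= 2·169 + 7.2
= 338 + 7.2
= 345.2 mOsm/kg

345.2 mOsm/kg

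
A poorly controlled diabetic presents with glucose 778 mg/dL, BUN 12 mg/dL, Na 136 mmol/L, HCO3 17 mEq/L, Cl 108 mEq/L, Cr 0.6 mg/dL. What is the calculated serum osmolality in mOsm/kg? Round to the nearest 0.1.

319.5 mOsm/kg

Calculated osmolality = 2·Na + glucose/18 + BUN/2.8
= 2·136 + 778/18 + 12/2.8
= 272 + 43.22 + 4.29
= 319.51 mOsm/kg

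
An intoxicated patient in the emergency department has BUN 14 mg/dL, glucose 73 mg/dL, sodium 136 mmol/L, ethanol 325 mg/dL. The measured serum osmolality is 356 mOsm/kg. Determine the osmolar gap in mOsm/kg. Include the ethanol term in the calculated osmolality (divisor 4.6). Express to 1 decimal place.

Calculated osmolality = 2·Na + glucose/18 + BUN/2.8 + ethanol/4.6
= 2·136 + 73/18 + 14/2.8 + 325/4.6
= 272 + 4.06 + 5 + 70.65
= 351.71 mOsm/kg ≈ 351.7 mOsm/kg
Osmolar gap = measured − calculated = 356 − 351.7 = 4.3 mOsm/kg

4.3 mOsm/kg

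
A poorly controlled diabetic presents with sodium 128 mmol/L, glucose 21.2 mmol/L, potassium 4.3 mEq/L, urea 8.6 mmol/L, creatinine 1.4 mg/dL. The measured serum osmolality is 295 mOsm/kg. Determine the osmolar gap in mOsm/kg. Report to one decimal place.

Calculated osmolality = 2·Na + glucose + urea
= 2·128 + 21.2 + 8.6
= 256 + 21.20 + 8.60
= 285.8 mOsm/kg ≈ 285.8 mOsm/kg
Osmolar gap = measured − calculated = 295 − 285.8 = 9.2 mOsm/kg

9.2 mOsm/kg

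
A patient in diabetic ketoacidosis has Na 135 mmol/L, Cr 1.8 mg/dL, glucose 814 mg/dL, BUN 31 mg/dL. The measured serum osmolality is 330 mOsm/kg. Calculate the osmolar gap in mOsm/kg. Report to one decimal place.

Calculated osmolality = 2·Na + glucose/18 + BUN/2.8
= 2·135 + 814/18 + 31/2.8
= 270 + 45.22 + 11.07
= 326.29 mOsm/kg ≈ 326.3 mOsm/kg
Osmolar gap = measured − calculated = 330 − 326.3 = 3.7 mOsm/kg

3.7 mOsm/kg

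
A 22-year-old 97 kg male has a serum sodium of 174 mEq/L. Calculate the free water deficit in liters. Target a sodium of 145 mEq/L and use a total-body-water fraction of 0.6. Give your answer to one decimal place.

11.6 L

TBW = 0.6 · 97 = 58.2 L
Free water deficit = TBW · (Na/145 − 1)
= 58.2 · (174/145 − 1)
= 58.2 · 0.2
= 11.64 L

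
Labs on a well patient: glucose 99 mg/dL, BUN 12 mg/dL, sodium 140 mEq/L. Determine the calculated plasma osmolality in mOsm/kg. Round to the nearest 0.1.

289.8 mOsm/kg

Calculated osmolality = 2·Na + glucose/18 + BUN/2.8
= 2·140 + 99/18 + 12/2.8
= 280 + 5.50 + 4.29
= 289.79 mOsm/kg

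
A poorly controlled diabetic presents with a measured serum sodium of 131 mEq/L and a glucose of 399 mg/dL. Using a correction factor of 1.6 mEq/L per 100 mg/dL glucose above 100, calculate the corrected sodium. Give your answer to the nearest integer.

Corrected Na = measured Na + 1.6 · (glucose − 100)/100
= 131 + 1.6 · (399 − 100)/100
= 131 + 4.8
= 135.8 mEq/L

136 mEq/L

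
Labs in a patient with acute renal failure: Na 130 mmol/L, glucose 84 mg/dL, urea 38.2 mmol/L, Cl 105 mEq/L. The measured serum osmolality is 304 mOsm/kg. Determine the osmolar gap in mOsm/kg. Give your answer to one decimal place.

Calculated osmolality = 2·Na + glucose/18 + urea
= 2·130 + 84/18 + 38.2
= 260 + 4.67 + 38.20
= 302.87 mOsm/kg ≈ 302.9 mOsm/kg
Osmolar gap = measured − calculated = 304 − 302.9 = 1.1 mOsm/kg

1.1 mOsm/kg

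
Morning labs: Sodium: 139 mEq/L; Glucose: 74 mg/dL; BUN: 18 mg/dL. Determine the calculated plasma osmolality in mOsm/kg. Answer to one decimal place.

288.5 mOsm/kg

Calculated osmolality = 2·Na + glucose/18 + BUN/2.8
= 2·139 + 74/18 + 18/2.8
= 278 + 4.11 + 6.43
= 288.54 mOsm/kg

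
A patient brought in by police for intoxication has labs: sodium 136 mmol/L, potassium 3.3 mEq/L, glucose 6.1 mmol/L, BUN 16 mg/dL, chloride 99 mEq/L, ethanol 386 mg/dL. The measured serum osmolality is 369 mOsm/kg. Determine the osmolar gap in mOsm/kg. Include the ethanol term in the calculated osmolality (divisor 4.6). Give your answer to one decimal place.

1.3 mOsm/kg

Calculated osmolality = 2·Na + glucose + BUN/2.8 + ethanol/4.6
= 2·136 + 6.1 + 16/2.8 + 386/4.6
= 272 + 6.10 + 5.71 + 83.91
= 367.72 mOsm/kg ≈ 367.7 mOsm/kg
Osmolar gap = measured − calculated = 369 − 367.7 = 1.3 mOsm/kg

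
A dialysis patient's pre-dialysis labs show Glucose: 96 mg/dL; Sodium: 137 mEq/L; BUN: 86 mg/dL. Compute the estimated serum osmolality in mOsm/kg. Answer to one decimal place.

310.0 mOsm/kg

Calculated osmolality = 2·Na + glucose/18 + BUN/2.8
= 2·137 + 96/18 + 86/2.8
= 274 + 5.33 + 30.71
= 310.04 mOsm/kg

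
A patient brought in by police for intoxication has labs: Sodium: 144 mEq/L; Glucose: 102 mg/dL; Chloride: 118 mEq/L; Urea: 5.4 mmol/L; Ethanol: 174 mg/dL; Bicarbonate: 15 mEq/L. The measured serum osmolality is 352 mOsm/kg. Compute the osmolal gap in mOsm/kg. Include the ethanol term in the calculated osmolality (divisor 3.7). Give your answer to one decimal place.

5.9 mOsm/kg

Calculated osmolality = 2·Na + glucose/18 + urea + ethanol/3.7
= 2·144 + 102/18 + 5.4 + 174/3.7
= 288 + 5.67 + 5.40 + 47.03
= 346.1 mOsm/kg ≈ 346.1 mOsm/kg
Osmolar gap = measured − calculated = 352 − 346.1 = 5.9 mOsm/kg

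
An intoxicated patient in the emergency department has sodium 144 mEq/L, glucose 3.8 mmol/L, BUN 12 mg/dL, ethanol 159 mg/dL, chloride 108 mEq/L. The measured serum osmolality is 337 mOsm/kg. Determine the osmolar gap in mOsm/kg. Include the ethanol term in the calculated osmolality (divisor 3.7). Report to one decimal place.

Calculated osmolality = 2·Na + glucose + BUN/2.8 + ethanol/3.7
= 2·144 + 3.8 + 12/2.8 + 159/3.7
= 288 + 3.80 + 4.29 + 42.97
= 339.06 mOsm/kg ≈ 339.1 mOsm/kg
Osmolar gap = measured − calculated = 337 − 339.1 = -2.1 mOsm/kg

-2.1 mOsm/kg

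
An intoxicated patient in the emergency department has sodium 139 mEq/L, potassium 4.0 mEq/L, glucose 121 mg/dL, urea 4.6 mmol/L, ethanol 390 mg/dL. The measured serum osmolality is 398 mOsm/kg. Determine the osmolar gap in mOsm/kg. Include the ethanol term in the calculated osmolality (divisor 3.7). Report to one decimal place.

3.3 mOsm/kg

Calculated osmolality = 2·Na + glucose/18 + urea + ethanol/3.7
= 2·139 + 121/18 + 4.6 + 390/3.7
= 278 + 6.72 + 4.60 + 105.41
= 394.73 mOsm/kg ≈ 394.7 mOsm/kg
Osmolar gap = measured − calculated = 398 − 394.7 = 3.3 mOsm/kg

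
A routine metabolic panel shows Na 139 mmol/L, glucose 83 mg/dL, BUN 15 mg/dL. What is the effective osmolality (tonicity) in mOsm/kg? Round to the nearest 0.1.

Effective osmolality excludes urea (freely permeant across cell membranes):
2·Na + glucose/18
= 2·139 + 83/18
= 278 + 4.61
= 282.61 mOsm/kg

282.6 mOsm/kg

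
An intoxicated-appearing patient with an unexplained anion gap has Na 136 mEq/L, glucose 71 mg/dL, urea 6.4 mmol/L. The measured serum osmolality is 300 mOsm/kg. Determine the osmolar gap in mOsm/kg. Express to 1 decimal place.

17.7 mOsm/kg

Calculated osmolality = 2·Na + glucose/18 + urea
= 2·136 + 71/18 + 6.4
= 272 + 3.94 + 6.40
= 282.34 mOsm/kg ≈ 282.3 mOsm/kg
Osmolar gap = measured − calculated = 300 − 282.3 = 17.7 mOsm/kg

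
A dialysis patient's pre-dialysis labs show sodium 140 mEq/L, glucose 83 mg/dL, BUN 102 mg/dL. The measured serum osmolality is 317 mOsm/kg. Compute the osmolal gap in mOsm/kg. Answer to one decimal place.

Calculated osmolality = 2·Na + glucose/18 + BUN/2.8
= 2·140 + 83/18 + 102/2.8
= 280 + 4.61 + 36.43
= 321.04 mOsm/kg ≈ 321.0 mOsm/kg
Osmolar gap = measured − calculated = 317 − 321.0 = -4.0 mOsm/kg

-4.0 mOsm/kg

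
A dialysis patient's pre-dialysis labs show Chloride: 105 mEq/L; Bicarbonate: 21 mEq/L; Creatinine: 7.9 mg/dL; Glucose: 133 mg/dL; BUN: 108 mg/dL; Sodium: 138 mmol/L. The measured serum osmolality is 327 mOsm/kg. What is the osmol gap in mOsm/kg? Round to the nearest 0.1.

5.0 mOsm/kg

Calculated osmolality = 2·Na + glucose/18 + BUN/2.8
= 2·138 + 133/18 + 108/2.8
= 276 + 7.39 + 38.57
= 321.96 mOsm/kg ≈ 322.0 mOsm/kg
Osmolar gap = measured − calculated = 327 − 322.0 = 5.0 mOsm/kg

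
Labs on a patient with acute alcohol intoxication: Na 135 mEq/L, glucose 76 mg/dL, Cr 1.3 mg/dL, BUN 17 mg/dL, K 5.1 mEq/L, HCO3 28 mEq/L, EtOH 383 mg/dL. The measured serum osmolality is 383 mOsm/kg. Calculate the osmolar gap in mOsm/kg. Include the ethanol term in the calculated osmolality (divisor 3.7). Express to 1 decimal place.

-0.8 mOsm/kg

Calculated osmolality = 2·Na + glucose/18 + BUN/2.8 + ethanol/3.7
= 2·135 + 76/18 + 17/2.8 + 383/3.7
= 270 + 4.22 + 6.07 + 103.51
= 383.8 mOsm/kg ≈ 383.8 mOsm/kg
Osmolar gap = measured − calculated = 383 − 383.8 = -0.8 mOsm/kg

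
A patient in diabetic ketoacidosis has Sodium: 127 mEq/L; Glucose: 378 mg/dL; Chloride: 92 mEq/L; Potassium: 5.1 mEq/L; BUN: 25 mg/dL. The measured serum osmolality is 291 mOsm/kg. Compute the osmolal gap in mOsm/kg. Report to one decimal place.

Calculated osmolality = 2·Na + glucose/18 + BUN/2.8
= 2·127 + 378/18 + 25/2.8
= 254 + 21 + 8.93
= 283.93 mOsm/kg ≈ 283.9 mOsm/kg
Osmolar gap = measured − calculated = 291 − 283.9 = 7.1 mOsm/kg

7.1 mOsm/kg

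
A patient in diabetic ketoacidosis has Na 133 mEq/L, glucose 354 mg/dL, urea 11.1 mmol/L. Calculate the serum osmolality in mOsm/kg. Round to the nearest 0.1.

296.8 mOsm/kg

Calculated osmolality = 2·Na + glucose/18 + urea
= 2·133 + 354/18 + 11.1
= 266 + 19.67 + 11.10
= 296.77 mOsm/kg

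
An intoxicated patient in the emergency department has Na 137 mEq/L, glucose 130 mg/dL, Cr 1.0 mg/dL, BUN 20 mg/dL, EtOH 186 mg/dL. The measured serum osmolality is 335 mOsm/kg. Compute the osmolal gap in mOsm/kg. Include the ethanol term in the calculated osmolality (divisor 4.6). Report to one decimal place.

Calculated osmolality = 2·Na + glucose/18 + BUN/2.8 + ethanol/4.6
= 2·137 + 130/18 + 20/2.8 + 186/4.6
= 274 + 7.22 + 7.14 + 40.43
= 328.79 mOsm/kg ≈ 328.8 mOsm/kg
Osmolar gap = measured − calculated = 335 − 328.8 = 6.2 mOsm/kg

6.2 mOsm/kg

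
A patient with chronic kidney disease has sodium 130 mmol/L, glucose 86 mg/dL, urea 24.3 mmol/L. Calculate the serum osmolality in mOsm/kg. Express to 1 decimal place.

Calculated osmolality = 2·Na + glucose/18 + urea
= 2·130 + 86/18 + 24.3
= 260 + 4.78 + 24.30
= 289.08 mOsm/kg

289.1 mOsm/kg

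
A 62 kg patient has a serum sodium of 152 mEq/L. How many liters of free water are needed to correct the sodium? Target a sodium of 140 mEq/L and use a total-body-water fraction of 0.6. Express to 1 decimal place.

3.2 L

TBW = 0.6 · 62 = 37.2 L
Free water deficit = TBW · (Na/140 − 1)
= 37.2 · (152/140 − 1)
= 37.2 · 0.0857
= 3.19 L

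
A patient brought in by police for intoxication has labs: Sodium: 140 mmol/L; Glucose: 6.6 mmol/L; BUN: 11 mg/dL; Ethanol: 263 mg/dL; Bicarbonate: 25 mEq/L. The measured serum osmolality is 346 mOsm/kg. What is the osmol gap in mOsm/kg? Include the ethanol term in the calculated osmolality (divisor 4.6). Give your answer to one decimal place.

Calculated osmolality = 2·Na + glucose + BUN/2.8 + ethanol/4.6
= 2·140 + 6.6 + 11/2.8 + 263/4.6
= 280 + 6.60 + 3.93 + 57.17
= 347.7 mOsm/kg ≈ 347.7 mOsm/kg
Osmolar gap = measured − calculated = 346 − 347.7 = -1.7 mOsm/kg

-1.7 mOsm/kg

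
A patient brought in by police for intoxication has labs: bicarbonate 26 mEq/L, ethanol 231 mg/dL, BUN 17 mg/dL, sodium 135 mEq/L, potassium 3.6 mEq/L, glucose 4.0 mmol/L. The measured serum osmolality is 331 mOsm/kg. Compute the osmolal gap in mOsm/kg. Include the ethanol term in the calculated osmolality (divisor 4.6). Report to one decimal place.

0.7 mOsm/kg

Calculated osmolality = 2·Na + glucose + BUN/2.8 + ethanol/4.6
= 2·135 + 4 + 17/2.8 + 231/4.6
= 270 + 4 + 6.07 + 50.22
= 330.29 mOsm/kg ≈ 330.3 mOsm/kg
Osmolar gap = measured − calculated = 331 − 330.3 = 0.7 mOsm/kg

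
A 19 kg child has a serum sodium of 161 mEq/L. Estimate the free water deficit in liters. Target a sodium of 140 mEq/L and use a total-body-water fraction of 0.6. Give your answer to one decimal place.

1.7 L

TBW = 0.6 · 19 = 11.4 L
Free water deficit = TBW · (Na/140 − 1)
= 11.4 · (161/140 − 1)
= 11.4 · 0.15
= 1.71 L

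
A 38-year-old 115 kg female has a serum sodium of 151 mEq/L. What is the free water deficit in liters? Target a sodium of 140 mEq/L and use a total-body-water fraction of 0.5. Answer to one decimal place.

TBW = 0.5 · 115 = 57.5 L
Free water deficit = TBW · (Na/140 − 1)
= 57.5 · (151/140 − 1)
= 57.5 · 0.0786
= 4.52 L

4.5 L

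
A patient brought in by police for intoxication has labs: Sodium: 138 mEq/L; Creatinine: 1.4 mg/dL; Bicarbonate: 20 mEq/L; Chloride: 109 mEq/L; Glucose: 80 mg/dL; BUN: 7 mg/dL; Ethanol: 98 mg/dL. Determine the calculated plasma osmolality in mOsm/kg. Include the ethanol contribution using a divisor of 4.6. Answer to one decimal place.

Calculated osmolality = 2·Na + glucose/18 + BUN/2.8 + ethanol/4.6
= 2·138 + 80/18 + 7/2.8 + 98/4.6
= 276 + 4.44 + 2.50 + 21.30
= 304.24 mOsm/kg

304.2 mOsm/kg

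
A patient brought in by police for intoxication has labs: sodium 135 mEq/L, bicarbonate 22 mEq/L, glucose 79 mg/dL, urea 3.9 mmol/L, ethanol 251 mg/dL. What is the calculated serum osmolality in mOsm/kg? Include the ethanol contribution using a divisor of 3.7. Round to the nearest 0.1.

346.1 mOsm/kg

Calculated osmolality = 2·Na + glucose/18 + urea + ethanol/3.7
= 2·135 + 79/18 + 3.9 + 251/3.7
= 270 + 4.39 + 3.90 + 67.84
= 346.13 mOsm/kg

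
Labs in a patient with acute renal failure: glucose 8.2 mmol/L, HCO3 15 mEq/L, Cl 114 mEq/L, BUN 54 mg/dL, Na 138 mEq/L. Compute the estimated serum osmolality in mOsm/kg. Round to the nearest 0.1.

Calculated osmolality = 2·Na + glucose + BUN/2.8
= 2·138 + 8.2 + 54/2.8
= 276 + 8.20 + 19.29
= 303.49 mOsm/kg

303.5 mOsm/kg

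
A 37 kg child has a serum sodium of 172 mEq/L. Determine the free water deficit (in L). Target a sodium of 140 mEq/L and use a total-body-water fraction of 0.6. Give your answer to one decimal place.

5.1 L

TBW = 0.6 · 37 = 22.2 L
Free water deficit = TBW · (Na/140 − 1)
= 22.2 · (172/140 − 1)
= 22.2 · 0.2286
= 5.07 L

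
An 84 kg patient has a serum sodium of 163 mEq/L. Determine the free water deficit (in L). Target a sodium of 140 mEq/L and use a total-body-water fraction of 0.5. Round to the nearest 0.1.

TBW = 0.5 · 84 = 42 L
Free water deficit = TBW · (Na/140 − 1)
= 42 · (163/140 − 1)
= 42 · 0.1643
= 6.9 L

6.9 L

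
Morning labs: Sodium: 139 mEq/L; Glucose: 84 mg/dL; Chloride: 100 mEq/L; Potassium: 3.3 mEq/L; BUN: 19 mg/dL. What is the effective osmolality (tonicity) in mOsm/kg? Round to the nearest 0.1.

282.7 mOsm/kg

Effective osmolality excludes urea (freely permeant across cell membranes):
2·Na + glucose/18
= 2·139 + 84/18
= 278 + 4.67
= 282.67 mOsm/kg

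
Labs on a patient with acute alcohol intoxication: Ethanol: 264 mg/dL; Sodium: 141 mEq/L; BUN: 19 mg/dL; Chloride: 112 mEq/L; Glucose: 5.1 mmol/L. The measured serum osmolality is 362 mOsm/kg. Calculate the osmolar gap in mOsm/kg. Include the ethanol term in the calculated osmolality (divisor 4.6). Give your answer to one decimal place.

Calculated osmolality = 2·Na + glucose + BUN/2.8 + ethanol/4.6
= 2·141 + 5.1 + 19/2.8 + 264/4.6
= 282 + 5.10 + 6.79 + 57.39
= 351.28 mOsm/kg ≈ 351.3 mOsm/kg
Osmolar gap = measured − calculated = 362 − 351.3 = 10.7 mOsm/kg

10.7 mOsm/kg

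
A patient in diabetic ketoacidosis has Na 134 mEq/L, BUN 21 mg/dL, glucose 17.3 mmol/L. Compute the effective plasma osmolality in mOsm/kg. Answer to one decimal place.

Effective osmolality excludes urea (freely permeant across cell membranes):
2·Na + glucose
= 2·134 + 17.3
= 268 + 17.3
= 285.3 mOsm/kg

285.3 mOsm/kg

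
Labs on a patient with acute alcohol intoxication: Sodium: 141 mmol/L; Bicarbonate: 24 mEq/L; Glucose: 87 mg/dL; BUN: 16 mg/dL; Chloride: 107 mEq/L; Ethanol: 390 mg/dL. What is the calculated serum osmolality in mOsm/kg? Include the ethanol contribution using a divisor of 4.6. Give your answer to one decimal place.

377.3 mOsm/kg

Calculated osmolality = 2·Na + glucose/18 + BUN/2.8 + ethanol/4.6
= 2·141 + 87/18 + 16/2.8 + 390/4.6
= 282 + 4.83 + 5.71 + 84.78
= 377.32 mOsm/kg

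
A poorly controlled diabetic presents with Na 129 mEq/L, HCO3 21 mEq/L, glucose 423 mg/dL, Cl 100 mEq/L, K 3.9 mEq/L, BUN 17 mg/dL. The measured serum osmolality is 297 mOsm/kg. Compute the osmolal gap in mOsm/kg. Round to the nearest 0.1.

Calculated osmolality = 2·Na + glucose/18 + BUN/2.8
= 2·129 + 423/18 + 17/2.8
= 258 + 23.50 + 6.07
= 287.57 mOsm/kg ≈ 287.6 mOsm/kg
Osmolar gap = measured − calculated = 297 − 287.6 = 9.4 mOsm/kg

9.4 mOsm/kg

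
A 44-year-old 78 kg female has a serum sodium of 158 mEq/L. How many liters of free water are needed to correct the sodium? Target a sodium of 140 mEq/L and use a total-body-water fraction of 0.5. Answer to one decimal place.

5.0 L

TBW = 0.5 · 78 = 39 L
Free water deficit = TBW · (Na/140 − 1)
= 39 · (158/140 − 1)
= 39 · 0.1286
= 5.02 L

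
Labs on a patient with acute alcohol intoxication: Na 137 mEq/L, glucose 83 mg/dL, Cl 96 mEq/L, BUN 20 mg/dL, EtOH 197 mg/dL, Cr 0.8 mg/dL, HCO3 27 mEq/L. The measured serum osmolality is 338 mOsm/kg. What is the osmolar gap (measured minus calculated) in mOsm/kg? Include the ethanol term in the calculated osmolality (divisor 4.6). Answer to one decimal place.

9.4 mOsm/kg

Calculated osmolality = 2·Na + glucose/18 + BUN/2.8 + ethanol/4.6
= 2·137 + 83/18 + 20/2.8 + 197/4.6
= 274 + 4.61 + 7.14 + 42.83
= 328.58 mOsm/kg ≈ 328.6 mOsm/kg
Osmolar gap = measured − calculated = 338 − 328.6 = 9.4 mOsm/kg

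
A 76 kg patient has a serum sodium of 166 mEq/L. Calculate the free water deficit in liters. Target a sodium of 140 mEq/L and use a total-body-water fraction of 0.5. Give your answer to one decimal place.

7.1 L

TBW = 0.5 · 76 = 38 L
Free water deficit = TBW · (Na/140 − 1)
= 38 · (166/140 − 1)
= 38 · 0.1857
= 7.06 L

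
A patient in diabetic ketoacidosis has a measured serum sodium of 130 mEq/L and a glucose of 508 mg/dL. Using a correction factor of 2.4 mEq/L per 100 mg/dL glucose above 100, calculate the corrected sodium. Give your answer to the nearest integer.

Corrected Na = measured Na + 2.4 · (glucose − 100)/100
= 130 + 2.4 · (508 − 100)/100
= 130 + 9.8
= 139.8 mEq/L

140 mEq/L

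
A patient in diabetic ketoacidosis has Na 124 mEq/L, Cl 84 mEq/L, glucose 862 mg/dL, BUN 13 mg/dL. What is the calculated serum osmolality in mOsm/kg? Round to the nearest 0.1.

Calculated osmolality = 2·Na + glucose/18 + BUN/2.8
= 2·124 + 862/18 + 13/2.8
= 248 + 47.89 + 4.64
= 300.53 mOsm/kg

300.5 mOsm/kg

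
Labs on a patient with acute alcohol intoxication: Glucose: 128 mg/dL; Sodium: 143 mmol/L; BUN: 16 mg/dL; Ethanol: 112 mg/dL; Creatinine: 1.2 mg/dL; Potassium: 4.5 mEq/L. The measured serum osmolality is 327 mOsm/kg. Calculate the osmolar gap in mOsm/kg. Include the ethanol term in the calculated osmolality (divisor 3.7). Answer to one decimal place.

-2.1 mOsm/kg

Calculated osmolality = 2·Na + glucose/18 + BUN/2.8 + ethanol/3.7
= 2·143 + 128/18 + 16/2.8 + 112/3.7
= 286 + 7.11 + 5.71 + 30.27
= 329.09 mOsm/kg ≈ 329.1 mOsm/kg
Osmolar gap = measured − calculated = 327 − 329.1 = -2.1 mOsm/kg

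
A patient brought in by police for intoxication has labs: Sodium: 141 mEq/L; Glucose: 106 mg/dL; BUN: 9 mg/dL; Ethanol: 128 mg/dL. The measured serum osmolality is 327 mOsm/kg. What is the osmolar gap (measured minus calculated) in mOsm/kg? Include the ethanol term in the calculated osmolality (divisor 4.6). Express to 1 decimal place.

8.1 mOsm/kg

Calculated osmolality = 2·Na + glucose/18 + BUN/2.8 + ethanol/4.6
= 2·141 + 106/18 + 9/2.8 + 128/4.6
= 282 + 5.89 + 3.21 + 27.83
= 318.93 mOsm/kg ≈ 318.9 mOsm/kg
Osmolar gap = measured − calculated = 327 − 318.9 = 8.1 mOsm/kg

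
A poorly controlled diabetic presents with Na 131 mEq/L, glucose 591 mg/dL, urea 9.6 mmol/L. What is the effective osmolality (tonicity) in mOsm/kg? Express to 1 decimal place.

Effective osmolality excludes urea (freely permeant across cell membranes):
2·Na + glucose/18
= 2·131 + 591/18
= 262 + 32.83
= 294.83 mOsm/kg

294.8 mOsm/kg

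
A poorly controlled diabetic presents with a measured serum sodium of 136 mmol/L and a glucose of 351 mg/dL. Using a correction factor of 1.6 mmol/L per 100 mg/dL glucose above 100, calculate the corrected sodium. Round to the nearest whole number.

Corrected Na = measured Na + 1.6 · (glucose − 100)/100
= 136 + 1.6 · (351 − 100)/100
= 136 + 4
= 140 mmol/L

140 mmol/L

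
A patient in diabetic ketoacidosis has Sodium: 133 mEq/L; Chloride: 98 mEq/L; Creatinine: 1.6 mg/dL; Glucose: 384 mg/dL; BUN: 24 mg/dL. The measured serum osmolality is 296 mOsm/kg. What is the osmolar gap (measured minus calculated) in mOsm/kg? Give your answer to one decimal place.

Calculated osmolality = 2·Na + glucose/18 + BUN/2.8
= 2·133 + 384/18 + 24/2.8
= 266 + 21.33 + 8.57
= 295.9 mOsm/kg ≈ 295.9 mOsm/kg
Osmolar gap = measured − calculated = 296 − 295.9 = 0.1 mOsm/kg

0.1 mOsm/kg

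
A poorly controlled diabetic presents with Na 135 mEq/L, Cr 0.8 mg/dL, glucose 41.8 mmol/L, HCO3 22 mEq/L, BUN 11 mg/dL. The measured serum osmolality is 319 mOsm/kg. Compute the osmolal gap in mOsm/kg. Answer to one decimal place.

Calculated osmolality = 2·Na + glucose + BUN/2.8
= 2·135 + 41.8 + 11/2.8
= 270 + 41.80 + 3.93
= 315.73 mOsm/kg ≈ 315.7 mOsm/kg
Osmolar gap = measured − calculated = 319 − 315.7 = 3.3 mOsm/kg

3.3 mOsm/kg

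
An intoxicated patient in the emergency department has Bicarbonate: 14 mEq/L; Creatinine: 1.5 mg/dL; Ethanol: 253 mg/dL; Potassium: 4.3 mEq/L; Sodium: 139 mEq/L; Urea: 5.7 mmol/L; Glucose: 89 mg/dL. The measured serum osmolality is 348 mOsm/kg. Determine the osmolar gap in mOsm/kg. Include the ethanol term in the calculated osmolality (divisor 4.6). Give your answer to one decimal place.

Calculated osmolality = 2·Na + glucose/18 + urea + ethanol/4.6
= 2·139 + 89/18 + 5.7 + 253/4.6
= 278 + 4.94 + 5.70 + 55
= 343.64 mOsm/kg ≈ 343.6 mOsm/kg
Osmolar gap = measured − calculated = 348 − 343.6 = 4.4 mOsm/kg

4.4 mOsm/kg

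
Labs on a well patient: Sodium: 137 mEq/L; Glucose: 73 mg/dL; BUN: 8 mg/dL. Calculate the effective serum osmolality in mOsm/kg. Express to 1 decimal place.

278.1 mOsm/kg

Effective osmolality excludes urea (freely permeant across cell membranes):
2·Na + glucose/18
= 2·137 + 73/18
= 274 + 4.06
= 278.06 mOsm/kg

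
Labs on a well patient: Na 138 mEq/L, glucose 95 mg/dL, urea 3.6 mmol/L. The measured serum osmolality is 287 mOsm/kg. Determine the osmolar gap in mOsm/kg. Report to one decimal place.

2.1 mOsm/kg

Calculated osmolality = 2·Na + glucose/18 + urea
= 2·138 + 95/18 + 3.6
= 276 + 5.28 + 3.60
= 284.88 mOsm/kg ≈ 284.9 mOsm/kg
Osmolar gap = measured − calculated = 287 − 284.9 = 2.1 mOsm/kg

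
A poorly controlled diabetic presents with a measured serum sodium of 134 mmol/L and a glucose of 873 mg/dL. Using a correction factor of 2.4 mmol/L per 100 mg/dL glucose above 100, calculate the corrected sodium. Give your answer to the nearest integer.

153 mmol/L

Corrected Na = measured Na + 2.4 · (glucose − 100)/100
= 134 + 2.4 · (873 − 100)/100
= 134 + 18.6
= 152.6 mmol/L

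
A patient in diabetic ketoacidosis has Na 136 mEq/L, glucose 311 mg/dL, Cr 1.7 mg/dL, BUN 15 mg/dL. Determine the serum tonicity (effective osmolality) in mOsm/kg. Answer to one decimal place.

289.3 mOsm/kg

Effective osmolality excludes urea (freely permeant across cell membranes):
2·Na + glucose/18
= 2·136 + 311/18
= 272 + 17.28
= 289.28 mOsm/kg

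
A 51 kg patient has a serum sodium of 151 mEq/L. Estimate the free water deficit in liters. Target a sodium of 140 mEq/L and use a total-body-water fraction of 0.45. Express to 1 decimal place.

1.8 L

TBW = 0.45 · 51 = 22.95 L
Free water deficit = TBW · (Na/140 − 1)
= 22.95 · (151/140 − 1)
= 22.95 · 0.0786
= 1.8 L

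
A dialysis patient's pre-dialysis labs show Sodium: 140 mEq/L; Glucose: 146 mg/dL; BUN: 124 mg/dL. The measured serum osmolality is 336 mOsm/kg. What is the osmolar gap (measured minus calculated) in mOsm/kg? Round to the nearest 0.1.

Calculated osmolality = 2·Na + glucose/18 + BUN/2.8
= 2·140 + 146/18 + 124/2.8
= 280 + 8.11 + 44.29
= 332.4 mOsm/kg ≈ 332.4 mOsm/kg
Osmolar gap = measured − calculated = 336 − 332.4 = 3.6 mOsm/kg

3.6 mOsm/kg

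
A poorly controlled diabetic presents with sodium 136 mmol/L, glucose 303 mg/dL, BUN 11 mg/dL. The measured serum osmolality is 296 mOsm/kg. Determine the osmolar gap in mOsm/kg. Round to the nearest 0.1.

Calculated osmolality = 2·Na + glucose/18 + BUN/2.8
= 2·136 + 303/18 + 11/2.8
= 272 + 16.83 + 3.93
= 292.76 mOsm/kg ≈ 292.8 mOsm/kg
Osmolar gap = measured − calculated = 296 − 292.8 = 3.2 mOsm/kg

3.2 mOsm/kg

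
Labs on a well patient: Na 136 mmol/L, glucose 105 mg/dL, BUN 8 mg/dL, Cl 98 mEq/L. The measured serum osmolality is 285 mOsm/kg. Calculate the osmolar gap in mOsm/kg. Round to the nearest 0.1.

4.3 mOsm/kg

Calculated osmolality = 2·Na + glucose/18 + BUN/2.8
= 2·136 + 105/18 + 8/2.8
= 272 + 5.83 + 2.86
= 280.69 mOsm/kg ≈ 280.7 mOsm/kg
Osmolar gap = measured − calculated = 285 − 280.7 = 4.3 mOsm/kg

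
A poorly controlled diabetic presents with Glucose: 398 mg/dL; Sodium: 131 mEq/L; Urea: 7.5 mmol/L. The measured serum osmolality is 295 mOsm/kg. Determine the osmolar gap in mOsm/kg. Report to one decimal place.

Calculated osmolality = 2·Na + glucose/18 + urea
= 2·131 + 398/18 + 7.5
= 262 + 22.11 + 7.50
= 291.61 mOsm/kg ≈ 291.6 mOsm/kg
Osmolar gap = measured − calculated = 295 − 291.6 = 3.4 mOsm/kg

3.4 mOsm/kg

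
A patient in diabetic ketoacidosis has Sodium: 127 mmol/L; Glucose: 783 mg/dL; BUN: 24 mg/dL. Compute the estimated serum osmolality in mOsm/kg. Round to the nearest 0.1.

Calculated osmolality = 2·Na + glucose/18 + BUN/2.8
= 2·127 + 783/18 + 24/2.8
= 254 + 43.50 + 8.57
= 306.07 mOsm/kg

306.1 mOsm/kg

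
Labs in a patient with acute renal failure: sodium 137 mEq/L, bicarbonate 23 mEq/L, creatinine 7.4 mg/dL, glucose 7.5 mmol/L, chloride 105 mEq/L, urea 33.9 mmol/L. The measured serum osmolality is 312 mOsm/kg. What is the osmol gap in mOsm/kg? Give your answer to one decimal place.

Calculated osmolality = 2·Na + glucose + urea
= 2·137 + 7.5 + 33.9
= 274 + 7.50 + 33.90
= 315.4 mOsm/kg ≈ 315.4 mOsm/kg
Osmolar gap = measured − calculated = 312 − 315.4 = -3.4 mOsm/kg

-3.4 mOsm/kg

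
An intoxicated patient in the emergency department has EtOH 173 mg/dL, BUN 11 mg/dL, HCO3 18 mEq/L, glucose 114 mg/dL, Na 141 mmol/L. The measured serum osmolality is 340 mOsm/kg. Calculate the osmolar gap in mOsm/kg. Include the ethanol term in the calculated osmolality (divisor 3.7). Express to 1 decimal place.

Calculated osmolality = 2·Na + glucose/18 + BUN/2.8 + ethanol/3.7
= 2·141 + 114/18 + 11/2.8 + 173/3.7
= 282 + 6.33 + 3.93 + 46.76
= 339.02 mOsm/kg ≈ 339.0 mOsm/kg
Osmolar gap = measured − calculated = 340 − 339.0 = 1.0 mOsm/kg

1.0 mOsm/kg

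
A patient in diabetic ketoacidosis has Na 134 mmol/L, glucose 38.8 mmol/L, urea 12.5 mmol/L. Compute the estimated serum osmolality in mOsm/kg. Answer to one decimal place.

Calculated osmolality = 2·Na + glucose + urea
= 2·134 + 38.8 + 12.5
= 268 + 38.80 + 12.50
= 319.3 mOsm/kg

319.3 mOsm/kg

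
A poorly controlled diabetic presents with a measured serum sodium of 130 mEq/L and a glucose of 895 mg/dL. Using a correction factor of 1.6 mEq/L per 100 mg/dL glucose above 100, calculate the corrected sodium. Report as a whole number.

Corrected Na = measured Na + 1.6 · (glucose − 100)/100
= 130 + 1.6 · (895 − 100)/100
= 130 + 12.7
= 142.7 mEq/L

143 mEq/L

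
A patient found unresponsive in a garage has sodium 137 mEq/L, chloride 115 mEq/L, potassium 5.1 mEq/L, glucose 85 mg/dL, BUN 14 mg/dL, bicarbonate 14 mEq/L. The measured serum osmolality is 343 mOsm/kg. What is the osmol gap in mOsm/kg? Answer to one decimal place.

Calculated osmolality = 2·Na + glucose/18 + BUN/2.8
= 2·137 + 85/18 + 14/2.8
= 274 + 4.72 + 5
= 283.72 mOsm/kg ≈ 283.7 mOsm/kg
Osmolar gap = measured − calculated = 343 − 283.7 = 59.3 mOsm/kg

59.3 mOsm/kg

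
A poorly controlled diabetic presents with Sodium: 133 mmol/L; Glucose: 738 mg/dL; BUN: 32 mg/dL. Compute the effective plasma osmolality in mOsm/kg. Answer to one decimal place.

Effective osmolality excludes urea (freely permeant across cell membranes):
2·Na + glucose/18
= 2·133 + 738/18
= 266 + 41
= 307 mOsm/kg

307.0 mOsm/kg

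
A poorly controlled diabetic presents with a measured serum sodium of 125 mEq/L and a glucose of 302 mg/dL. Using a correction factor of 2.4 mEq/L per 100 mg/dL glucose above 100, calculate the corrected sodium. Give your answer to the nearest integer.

Corrected Na = measured Na + 2.4 · (glucose − 100)/100
= 125 + 2.4 · (302 − 100)/100
= 125 + 4.8
= 129.8 mEq/L

130 mEq/L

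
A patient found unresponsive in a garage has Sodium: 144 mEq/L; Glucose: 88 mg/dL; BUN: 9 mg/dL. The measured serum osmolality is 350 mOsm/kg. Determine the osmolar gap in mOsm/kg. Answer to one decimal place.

Calculated osmolality = 2·Na + glucose/18 + BUN/2.8
= 2·144 + 88/18 + 9/2.8
= 288 + 4.89 + 3.21
= 296.1 mOsm/kg ≈ 296.1 mOsm/kg
Osmolar gap = measured − calculated = 350 − 296.1 = 53.9 mOsm/kg

53.9 mOsm/kg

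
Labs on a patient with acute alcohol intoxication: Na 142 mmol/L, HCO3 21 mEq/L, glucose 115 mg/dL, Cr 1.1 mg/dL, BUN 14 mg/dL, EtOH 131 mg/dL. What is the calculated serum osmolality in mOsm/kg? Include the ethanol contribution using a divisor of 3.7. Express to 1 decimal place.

Calculated osmolality = 2·Na + glucose/18 + BUN/2.8 + ethanol/3.7
= 2·142 + 115/18 + 14/2.8 + 131/3.7
= 284 + 6.39 + 5 + 35.41
= 330.8 mOsm/kg

330.8 mOsm/kg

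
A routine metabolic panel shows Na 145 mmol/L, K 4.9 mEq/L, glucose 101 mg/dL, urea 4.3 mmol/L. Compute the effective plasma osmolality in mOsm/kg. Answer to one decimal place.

295.6 mOsm/kg

Effective osmolality excludes urea (freely permeant across cell membranes):
2·Na + glucose/18
= 2·145 + 101/18
= 290 + 5.61
= 295.61 mOsm/kg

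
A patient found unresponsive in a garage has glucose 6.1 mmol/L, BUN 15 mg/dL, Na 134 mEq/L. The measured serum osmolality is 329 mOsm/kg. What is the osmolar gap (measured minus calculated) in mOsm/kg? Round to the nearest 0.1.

49.5 mOsm/kg

Calculated osmolality = 2·Na + glucose + BUN/2.8
= 2·134 + 6.1 + 15/2.8
= 268 + 6.10 + 5.36
= 279.46 mOsm/kg ≈ 279.5 mOsm/kg
Osmolar gap = measured − calculated = 329 − 279.5 = 49.5 mOsm/kg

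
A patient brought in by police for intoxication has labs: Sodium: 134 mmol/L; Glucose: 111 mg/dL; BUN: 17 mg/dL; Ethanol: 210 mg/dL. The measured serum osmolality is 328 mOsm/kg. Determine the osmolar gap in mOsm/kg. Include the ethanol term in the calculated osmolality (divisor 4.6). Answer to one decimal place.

Calculated osmolality = 2·Na + glucose/18 + BUN/2.8 + ethanol/4.6
= 2·134 + 111/18 + 17/2.8 + 210/4.6
= 268 + 6.17 + 6.07 + 45.65
= 325.89 mOsm/kg ≈ 325.9 mOsm/kg
Osmolar gap = measured − calculated = 328 − 325.9 = 2.1 mOsm/kg

2.1 mOsm/kg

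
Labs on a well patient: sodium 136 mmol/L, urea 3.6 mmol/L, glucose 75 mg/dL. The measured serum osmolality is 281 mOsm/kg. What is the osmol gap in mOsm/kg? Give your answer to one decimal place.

Calculated osmolality = 2·Na + glucose/18 + urea
= 2·136 + 75/18 + 3.6
= 272 + 4.17 + 3.60
= 279.77 mOsm/kg ≈ 279.8 mOsm/kg
Osmolar gap = measured − calculated = 281 − 279.8 = 1.2 mOsm/kg

1.2 mOsm/kg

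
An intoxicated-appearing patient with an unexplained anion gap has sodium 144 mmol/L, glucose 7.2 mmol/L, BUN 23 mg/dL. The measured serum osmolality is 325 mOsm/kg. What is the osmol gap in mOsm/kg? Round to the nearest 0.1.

21.6 mOsm/kg

Calculated osmolality = 2·Na + glucose + BUN/2.8
= 2·144 + 7.2 + 23/2.8
= 288 + 7.20 + 8.21
= 303.41 mOsm/kg ≈ 303.4 mOsm/kg
Osmolar gap = measured − calculated = 325 − 303.4 = 21.6 mOsm/kg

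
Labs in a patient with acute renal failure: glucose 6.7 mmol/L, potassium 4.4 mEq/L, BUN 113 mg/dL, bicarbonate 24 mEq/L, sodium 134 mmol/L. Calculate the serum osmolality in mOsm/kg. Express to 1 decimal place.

315.1 mOsm/kg

Calculated osmolality = 2·Na + glucose + BUN/2.8
= 2·134 + 6.7 + 113/2.8
= 268 + 6.70 + 40.36
= 315.06 mOsm/kg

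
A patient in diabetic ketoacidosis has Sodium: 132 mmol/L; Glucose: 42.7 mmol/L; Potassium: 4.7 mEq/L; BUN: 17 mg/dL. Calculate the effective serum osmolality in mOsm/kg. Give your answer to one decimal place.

Effective osmolality excludes urea (freely permeant across cell membranes):
2·Na + glucose
= 2·132 + 42.7
= 264 + 42.7
= 306.7 mOsm/kg

306.7 mOsm/kg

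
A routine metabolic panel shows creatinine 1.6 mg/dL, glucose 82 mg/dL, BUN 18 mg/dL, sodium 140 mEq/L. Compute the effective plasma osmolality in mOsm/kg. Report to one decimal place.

284.6 mOsm/kg

Effective osmolality excludes urea (freely permeant across cell membranes):
2·Na + glucose/18
= 2·140 + 82/18
= 280 + 4.56
= 284.56 mOsm/kg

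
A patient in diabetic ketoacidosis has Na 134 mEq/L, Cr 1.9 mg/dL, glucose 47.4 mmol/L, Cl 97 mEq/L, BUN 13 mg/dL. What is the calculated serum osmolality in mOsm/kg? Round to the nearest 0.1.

Calculated osmolality = 2·Na + glucose + BUN/2.8
= 2·134 + 47.4 + 13/2.8
= 268 + 47.40 + 4.64
= 320.04 mOsm/kg

320.0 mOsm/kg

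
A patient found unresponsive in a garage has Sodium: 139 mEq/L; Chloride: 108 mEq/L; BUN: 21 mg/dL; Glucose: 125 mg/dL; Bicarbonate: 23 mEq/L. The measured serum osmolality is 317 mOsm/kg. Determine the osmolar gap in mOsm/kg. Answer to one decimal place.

Calculated osmolality = 2·Na + glucose/18 + BUN/2.8
= 2·139 + 125/18 + 21/2.8
= 278 + 6.94 + 7.50
= 292.44 mOsm/kg ≈ 292.4 mOsm/kg
Osmolar gap = measured − calculated = 317 − 292.4 = 24.6 mOsm/kg

24.6 mOsm/kg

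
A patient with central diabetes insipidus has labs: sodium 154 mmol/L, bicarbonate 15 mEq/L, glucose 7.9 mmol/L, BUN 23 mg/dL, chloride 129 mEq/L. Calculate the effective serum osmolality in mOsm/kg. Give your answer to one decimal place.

315.9 mOsm/kg

Effective osmolality excludes urea (freely permeant across cell membranes):
2·Na + glucose
= 2·154 + 7.9
= 308 + 7.9
= 315.9 mOsm/kg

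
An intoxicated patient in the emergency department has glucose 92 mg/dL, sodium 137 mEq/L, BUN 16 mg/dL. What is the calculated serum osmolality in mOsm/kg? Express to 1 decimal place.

Calculated osmolality = 2·Na + glucose/18 + BUN/2.8
= 2·137 + 92/18 + 16/2.8
= 274 + 5.11 + 5.71
= 284.82 mOsm/kg

284.8 mOsm/kg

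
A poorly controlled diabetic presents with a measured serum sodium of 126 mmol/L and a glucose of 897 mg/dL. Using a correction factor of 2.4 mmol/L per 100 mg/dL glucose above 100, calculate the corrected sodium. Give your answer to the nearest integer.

145 mmol/L

Corrected Na = measured Na + 2.4 · (glucose − 100)/100
= 126 + 2.4 · (897 − 100)/100
= 126 + 19.1
= 145.1 mmol/L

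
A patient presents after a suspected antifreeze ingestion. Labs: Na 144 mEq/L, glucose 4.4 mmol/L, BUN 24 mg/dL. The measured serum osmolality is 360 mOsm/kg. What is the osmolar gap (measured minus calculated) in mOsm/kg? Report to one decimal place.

Calculated osmolality = 2·Na + glucose + BUN/2.8
= 2·144 + 4.4 + 24/2.8
= 288 + 4.40 + 8.57
= 300.97 mOsm/kg ≈ 301.0 mOsm/kg
Osmolar gap = measured − calculated = 360 − 301.0 = 59.0 mOsm/kg

59.0 mOsm/kg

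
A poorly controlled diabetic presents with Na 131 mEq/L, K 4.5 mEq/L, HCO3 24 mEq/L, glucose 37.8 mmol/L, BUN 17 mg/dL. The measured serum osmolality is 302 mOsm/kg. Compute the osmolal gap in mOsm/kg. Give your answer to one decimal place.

Calculated osmolality = 2·Na + glucose + BUN/2.8
= 2·131 + 37.8 + 17/2.8
= 262 + 37.80 + 6.07
= 305.87 mOsm/kg ≈ 305.9 mOsm/kg
Osmolar gap = measured − calculated = 302 − 305.9 = -3.9 mOsm/kg

-3.9 mOsm/kg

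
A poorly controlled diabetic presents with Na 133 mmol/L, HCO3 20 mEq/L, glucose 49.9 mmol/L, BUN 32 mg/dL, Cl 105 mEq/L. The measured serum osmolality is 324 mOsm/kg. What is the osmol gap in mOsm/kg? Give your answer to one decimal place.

Calculated osmolality = 2·Na + glucose + BUN/2.8
= 2·133 + 49.9 + 32/2.8
= 266 + 49.90 + 11.43
= 327.33 mOsm/kg ≈ 327.3 mOsm/kg
Osmolar gap = measured − calculated = 324 − 327.3 = -3.3 mOsm/kg

-3.3 mOsm/kg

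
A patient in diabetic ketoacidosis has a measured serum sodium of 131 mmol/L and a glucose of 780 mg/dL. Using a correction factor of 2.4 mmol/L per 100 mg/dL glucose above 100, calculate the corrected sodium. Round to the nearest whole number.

Corrected Na = measured Na + 2.4 · (glucose − 100)/100
= 131 + 2.4 · (780 − 100)/100
= 131 + 16.3
= 147.3 mmol/L

147 mmol/L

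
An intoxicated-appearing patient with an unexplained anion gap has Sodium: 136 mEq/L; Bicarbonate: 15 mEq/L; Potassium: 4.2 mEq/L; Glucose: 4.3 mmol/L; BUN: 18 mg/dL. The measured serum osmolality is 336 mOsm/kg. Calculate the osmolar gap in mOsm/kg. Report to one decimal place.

53.3 mOsm/kg

Calculated osmolality = 2·Na + glucose + BUN/2.8
= 2·136 + 4.3 + 18/2.8
= 272 + 4.30 + 6.43
= 282.73 mOsm/kg ≈ 282.7 mOsm/kg
Osmolar gap = measured − calculated = 336 − 282.7 = 53.3 mOsm/kg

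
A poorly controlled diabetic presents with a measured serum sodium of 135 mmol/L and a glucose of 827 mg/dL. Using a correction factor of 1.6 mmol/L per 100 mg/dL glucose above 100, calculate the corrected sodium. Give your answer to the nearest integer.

Corrected Na = measured Na + 1.6 · (glucose − 100)/100
= 135 + 1.6 · (827 − 100)/100
= 135 + 11.6
= 146.6 mmol/L

147 mmol/L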